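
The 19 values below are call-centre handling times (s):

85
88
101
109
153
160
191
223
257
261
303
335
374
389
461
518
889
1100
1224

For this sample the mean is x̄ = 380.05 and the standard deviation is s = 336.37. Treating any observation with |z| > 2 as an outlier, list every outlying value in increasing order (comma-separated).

1100, 1224

Cutoffs at x̄ ± 2s: 380.05 ± 2·336.37 = [-292.69, 1052.79].
1100: z = 2.14, |z| > 2 → outlier.
1224: z = 2.51, |z| > 2 → outlier.
Every other value lies within [-292.69, 1052.79].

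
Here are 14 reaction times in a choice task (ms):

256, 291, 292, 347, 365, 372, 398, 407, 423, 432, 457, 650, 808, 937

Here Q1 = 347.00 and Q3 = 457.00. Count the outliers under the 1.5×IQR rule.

IQR = 110.00; fences at 347.00 − 165.00 = 182.00 and 457.00 + 165.00 = 622.00.
Outside the cutoffs: 650, 808, 937.

3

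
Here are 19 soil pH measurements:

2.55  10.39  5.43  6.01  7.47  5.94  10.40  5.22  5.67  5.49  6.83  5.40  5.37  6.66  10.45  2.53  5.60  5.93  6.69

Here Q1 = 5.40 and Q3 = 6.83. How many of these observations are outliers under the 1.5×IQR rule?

IQR = 1.43; fences at 5.40 − 2.145 = 3.255 and 6.83 + 2.145 = 8.975.
Outside the cutoffs: 2.53, 2.55, 10.39, 10.40, 10.45.

5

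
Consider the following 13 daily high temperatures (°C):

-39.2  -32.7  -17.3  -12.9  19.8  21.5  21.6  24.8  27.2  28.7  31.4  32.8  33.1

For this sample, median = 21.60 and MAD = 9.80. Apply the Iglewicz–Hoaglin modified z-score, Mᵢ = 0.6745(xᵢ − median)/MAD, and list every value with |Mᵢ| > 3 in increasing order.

|Mᵢ| > 3 ⇔ |xᵢ − 21.60| > 3·9.80/0.6745 = 43.59.
So outliers lie outside [-21.99, 65.19].
-39.2: M = -4.18 → outlier.
-32.7: M = -3.74 → outlier.

-39.2, -32.7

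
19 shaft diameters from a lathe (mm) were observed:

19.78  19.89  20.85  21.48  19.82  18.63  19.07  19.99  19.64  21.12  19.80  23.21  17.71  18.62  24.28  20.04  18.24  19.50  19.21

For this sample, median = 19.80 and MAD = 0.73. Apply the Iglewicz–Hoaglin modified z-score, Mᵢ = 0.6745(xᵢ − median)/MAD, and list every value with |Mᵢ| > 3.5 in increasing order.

|Mᵢ| > 3.5 ⇔ |xᵢ − 19.80| > 3.5·0.73/0.6745 = 3.79.
So outliers lie outside [16.01, 23.59].
24.28: M = 4.14 → outlier.

24.28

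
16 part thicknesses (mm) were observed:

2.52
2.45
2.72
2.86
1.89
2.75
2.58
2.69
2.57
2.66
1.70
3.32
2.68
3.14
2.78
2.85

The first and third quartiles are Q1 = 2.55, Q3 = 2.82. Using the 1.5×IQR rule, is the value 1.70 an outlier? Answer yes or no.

yes

IQR = Q3 − Q1 = 2.82 − 2.55 = 0.27.
Lower fence = Q1 − 1.5·IQR = 2.55 − 0.405 = 2.145.
Upper fence = Q3 + 1.5·IQR = 2.82 + 0.405 = 3.225.
1.70 lies below the lower fence.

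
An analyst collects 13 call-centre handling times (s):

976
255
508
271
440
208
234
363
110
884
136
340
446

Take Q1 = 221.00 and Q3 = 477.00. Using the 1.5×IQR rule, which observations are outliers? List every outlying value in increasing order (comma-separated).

IQR = Q3 − Q1 = 477.00 − 221.00 = 256.00.
Lower fence = Q1 − 1.5·IQR = 221.00 − 384.00 = -163.00.
Upper fence = Q3 + 1.5·IQR = 477.00 + 384.00 = 861.00.
884 > 861.00 → outlier.
976 > 861.00 → outlier.
All remaining values lie within [-163.00, 861.00].

884, 976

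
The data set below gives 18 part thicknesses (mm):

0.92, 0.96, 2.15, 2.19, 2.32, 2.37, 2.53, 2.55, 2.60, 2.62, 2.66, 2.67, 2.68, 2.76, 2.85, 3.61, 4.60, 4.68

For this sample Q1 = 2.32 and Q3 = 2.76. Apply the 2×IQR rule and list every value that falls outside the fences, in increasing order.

0.92, 0.96, 4.60, 4.68

IQR = Q3 − Q1 = 2.76 − 2.32 = 0.44.
Lower fence = Q1 − 2·IQR = 2.32 − 0.88 = 1.44.
Upper fence = Q3 + 2·IQR = 2.76 + 0.88 = 3.64.
0.92 < 1.44 → outlier.
0.96 < 1.44 → outlier.
4.60 > 3.64 → outlier.
4.68 > 3.64 → outlier.
All remaining values lie within [1.44, 3.64].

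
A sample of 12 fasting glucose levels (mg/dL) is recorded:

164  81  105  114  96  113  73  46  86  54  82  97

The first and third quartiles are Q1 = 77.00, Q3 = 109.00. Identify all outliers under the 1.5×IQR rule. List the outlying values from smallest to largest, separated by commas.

164

IQR = Q3 − Q1 = 109.00 − 77.00 = 32.00.
Lower fence = Q1 − 1.5·IQR = 77.00 − 48.00 = 29.00.
Upper fence = Q3 + 1.5·IQR = 109.00 + 48.00 = 157.00.
164 > 157.00 → outlier.
All remaining values lie within [29.00, 157.00].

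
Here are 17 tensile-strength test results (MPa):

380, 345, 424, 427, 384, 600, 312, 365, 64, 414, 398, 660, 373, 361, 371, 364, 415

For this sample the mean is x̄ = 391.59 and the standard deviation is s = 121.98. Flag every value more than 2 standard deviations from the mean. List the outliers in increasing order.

64, 660

Cutoffs at x̄ ± 2s: 391.59 ± 2·121.98 = [147.63, 635.55].
64: z = -2.69, |z| > 2 → outlier.
660: z = 2.20, |z| > 2 → outlier.
Every other value lies within [147.63, 635.55].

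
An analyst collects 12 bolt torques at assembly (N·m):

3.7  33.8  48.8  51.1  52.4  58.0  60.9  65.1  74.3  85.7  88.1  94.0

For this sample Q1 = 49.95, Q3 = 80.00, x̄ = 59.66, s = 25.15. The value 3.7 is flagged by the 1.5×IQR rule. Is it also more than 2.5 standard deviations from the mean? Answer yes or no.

z = (3.7 − 59.66) / 25.15 = -2.23.
|z| = 2.23 ≤ 2.5.

no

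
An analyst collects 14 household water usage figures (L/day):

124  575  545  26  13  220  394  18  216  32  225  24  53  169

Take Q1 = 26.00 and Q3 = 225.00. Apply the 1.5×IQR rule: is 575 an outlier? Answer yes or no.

IQR = Q3 − Q1 = 225.00 − 26.00 = 199.00.
Lower fence = Q1 − 1.5·IQR = 26.00 − 298.50 = -272.50.
Upper fence = Q3 + 1.5·IQR = 225.00 + 298.50 = 523.50.
575 lies above the upper fence.

yes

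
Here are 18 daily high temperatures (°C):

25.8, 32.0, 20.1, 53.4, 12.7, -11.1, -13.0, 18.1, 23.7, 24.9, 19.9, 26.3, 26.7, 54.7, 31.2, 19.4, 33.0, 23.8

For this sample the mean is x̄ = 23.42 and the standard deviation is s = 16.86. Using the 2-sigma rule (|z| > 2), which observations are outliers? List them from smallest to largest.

Cutoffs at x̄ ± 2s: 23.42 ± 2·16.86 = [-10.30, 57.14].
-13.0: z = -2.16, |z| > 2 → outlier.
-11.1: z = -2.05, |z| > 2 → outlier.
Every other value lies within [-10.30, 57.14].

-13.0, -11.1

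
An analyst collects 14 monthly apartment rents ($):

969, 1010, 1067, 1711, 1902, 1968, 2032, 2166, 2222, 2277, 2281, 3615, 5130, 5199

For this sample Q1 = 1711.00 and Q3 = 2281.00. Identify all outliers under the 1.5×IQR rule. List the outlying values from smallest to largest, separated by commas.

IQR = Q3 − Q1 = 2281.00 − 1711.00 = 570.00.
Lower fence = Q1 − 1.5·IQR = 1711.00 − 855.00 = 856.00.
Upper fence = Q3 + 1.5·IQR = 2281.00 + 855.00 = 3136.00.
3615 > 3136.00 → outlier.
5130 > 3136.00 → outlier.
5199 > 3136.00 → outlier.
All remaining values lie within [856.00, 3136.00].

3615, 5130, 5199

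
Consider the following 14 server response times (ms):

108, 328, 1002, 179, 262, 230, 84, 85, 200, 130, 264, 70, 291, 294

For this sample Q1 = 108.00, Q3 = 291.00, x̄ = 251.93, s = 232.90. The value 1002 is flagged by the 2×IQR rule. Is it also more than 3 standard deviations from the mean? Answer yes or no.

yes

z = (1002 − 251.93) / 232.90 = 3.22.
|z| = 3.22 > 3.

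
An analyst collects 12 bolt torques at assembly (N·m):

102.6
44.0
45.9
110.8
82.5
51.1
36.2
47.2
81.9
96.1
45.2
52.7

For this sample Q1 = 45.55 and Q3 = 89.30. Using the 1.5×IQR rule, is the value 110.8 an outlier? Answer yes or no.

IQR = Q3 − Q1 = 89.30 − 45.55 = 43.75.
Lower fence = Q1 − 1.5·IQR = 45.55 − 65.625 = -20.075.
Upper fence = Q3 + 1.5·IQR = 89.30 + 65.625 = 154.925.
110.8 lies within [-20.075, 154.925].

no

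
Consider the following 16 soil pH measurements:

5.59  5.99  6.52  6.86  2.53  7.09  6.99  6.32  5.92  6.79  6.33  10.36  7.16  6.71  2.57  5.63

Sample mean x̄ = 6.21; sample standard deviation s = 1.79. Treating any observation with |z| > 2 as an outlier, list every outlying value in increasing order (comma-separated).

Cutoffs at x̄ ± 2s: 6.21 ± 2·1.79 = [2.63, 9.79].
2.53: z = -2.06, |z| > 2 → outlier.
2.57: z = -2.03, |z| > 2 → outlier.
10.36: z = 2.32, |z| > 2 → outlier.
Every other value lies within [2.63, 9.79].

2.53, 2.57, 10.36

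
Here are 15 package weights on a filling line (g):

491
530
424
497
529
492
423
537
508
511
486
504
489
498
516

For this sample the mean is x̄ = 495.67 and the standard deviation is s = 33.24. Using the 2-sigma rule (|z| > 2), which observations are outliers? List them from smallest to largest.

423, 424

Cutoffs at x̄ ± 2s: 495.67 ± 2·33.24 = [429.19, 562.15].
423: z = -2.19, |z| > 2 → outlier.
424: z = -2.16, |z| > 2 → outlier.
Every other value lies within [429.19, 562.15].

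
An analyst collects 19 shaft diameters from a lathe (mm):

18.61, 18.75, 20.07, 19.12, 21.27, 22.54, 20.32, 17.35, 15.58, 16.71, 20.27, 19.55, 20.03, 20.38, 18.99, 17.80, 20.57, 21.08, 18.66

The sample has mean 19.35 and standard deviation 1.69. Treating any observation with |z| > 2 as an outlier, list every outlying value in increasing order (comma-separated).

Cutoffs at x̄ ± 2s: 19.35 ± 2·1.69 = [15.97, 22.73].
15.58: z = -2.23, |z| > 2 → outlier.
Every other value lies within [15.97, 22.73].

15.58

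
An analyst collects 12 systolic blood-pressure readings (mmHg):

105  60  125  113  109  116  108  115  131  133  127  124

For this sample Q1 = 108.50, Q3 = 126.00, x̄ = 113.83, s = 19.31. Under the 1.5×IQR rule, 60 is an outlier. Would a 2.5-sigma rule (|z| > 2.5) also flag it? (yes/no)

yes

z = (60 − 113.83) / 19.31 = -2.79.
|z| = 2.79 > 2.5.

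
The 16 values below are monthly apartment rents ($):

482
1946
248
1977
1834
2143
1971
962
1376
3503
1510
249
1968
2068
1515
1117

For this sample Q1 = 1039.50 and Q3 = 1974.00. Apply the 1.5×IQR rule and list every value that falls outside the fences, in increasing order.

IQR = Q3 − Q1 = 1974.00 − 1039.50 = 934.50.
Lower fence = Q1 − 1.5·IQR = 1039.50 − 1401.75 = -362.25.
Upper fence = Q3 + 1.5·IQR = 1974.00 + 1401.75 = 3375.75.
3503 > 3375.75 → outlier.
All remaining values lie within [-362.25, 3375.75].

3503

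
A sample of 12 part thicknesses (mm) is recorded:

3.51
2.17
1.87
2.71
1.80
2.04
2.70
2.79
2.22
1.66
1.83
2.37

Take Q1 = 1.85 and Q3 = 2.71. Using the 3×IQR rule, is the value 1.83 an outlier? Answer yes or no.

IQR = Q3 − Q1 = 2.71 − 1.85 = 0.86.
Lower fence = Q1 − 3·IQR = 1.85 − 2.58 = -0.73.
Upper fence = Q3 + 3·IQR = 2.71 + 2.58 = 5.29.
1.83 lies within [-0.73, 5.29].

no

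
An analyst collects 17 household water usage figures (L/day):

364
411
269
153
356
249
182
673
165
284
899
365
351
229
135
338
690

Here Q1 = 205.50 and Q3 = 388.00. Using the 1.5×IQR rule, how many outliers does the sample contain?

IQR = 182.50; fences at 205.50 − 273.75 = -68.25 and 388.00 + 273.75 = 661.75.
Outside the cutoffs: 673, 690, 899.

3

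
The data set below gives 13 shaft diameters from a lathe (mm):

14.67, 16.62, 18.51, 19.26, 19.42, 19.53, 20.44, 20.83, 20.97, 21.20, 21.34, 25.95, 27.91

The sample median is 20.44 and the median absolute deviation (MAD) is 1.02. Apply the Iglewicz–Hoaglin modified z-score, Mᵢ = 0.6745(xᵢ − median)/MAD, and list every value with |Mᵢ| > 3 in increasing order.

|Mᵢ| > 3 ⇔ |xᵢ − 20.44| > 3·1.02/0.6745 = 4.54.
So outliers lie outside [15.90, 24.98].
14.67: M = -3.82 → outlier.
25.95: M = 3.64 → outlier.
27.91: M = 4.94 → outlier.

14.67, 25.95, 27.91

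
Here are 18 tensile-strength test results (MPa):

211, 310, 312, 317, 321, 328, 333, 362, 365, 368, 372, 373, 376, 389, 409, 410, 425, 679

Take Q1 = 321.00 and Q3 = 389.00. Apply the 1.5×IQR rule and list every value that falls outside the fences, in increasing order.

IQR = Q3 − Q1 = 389.00 − 321.00 = 68.00.
Lower fence = Q1 − 1.5·IQR = 321.00 − 102.00 = 219.00.
Upper fence = Q3 + 1.5·IQR = 389.00 + 102.00 = 491.00.
211 < 219.00 → outlier.
679 > 491.00 → outlier.
All remaining values lie within [219.00, 491.00].

211, 679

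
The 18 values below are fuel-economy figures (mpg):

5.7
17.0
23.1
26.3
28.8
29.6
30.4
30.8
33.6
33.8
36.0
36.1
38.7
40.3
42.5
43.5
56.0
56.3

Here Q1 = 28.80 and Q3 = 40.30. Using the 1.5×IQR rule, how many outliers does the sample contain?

1

IQR = 11.50; fences at 28.80 − 17.25 = 11.55 and 40.30 + 17.25 = 57.55.
Outside the cutoffs: 5.7.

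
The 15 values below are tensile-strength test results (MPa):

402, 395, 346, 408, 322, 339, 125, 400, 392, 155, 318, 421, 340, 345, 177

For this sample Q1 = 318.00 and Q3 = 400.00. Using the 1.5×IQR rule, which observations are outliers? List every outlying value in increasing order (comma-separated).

125, 155, 177

IQR = Q3 − Q1 = 400.00 − 318.00 = 82.00.
Lower fence = Q1 − 1.5·IQR = 318.00 − 123.00 = 195.00.
Upper fence = Q3 + 1.5·IQR = 400.00 + 123.00 = 523.00.
125 < 195.00 → outlier.
155 < 195.00 → outlier.
177 < 195.00 → outlier.
All remaining values lie within [195.00, 523.00].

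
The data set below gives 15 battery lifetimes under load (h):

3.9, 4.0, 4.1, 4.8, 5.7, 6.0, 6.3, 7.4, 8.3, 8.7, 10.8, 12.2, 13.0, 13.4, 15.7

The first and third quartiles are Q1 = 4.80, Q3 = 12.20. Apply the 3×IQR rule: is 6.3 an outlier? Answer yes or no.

IQR = Q3 − Q1 = 12.20 − 4.80 = 7.40.
Lower fence = Q1 − 3·IQR = 4.80 − 22.20 = -17.40.
Upper fence = Q3 + 3·IQR = 12.20 + 22.20 = 34.40.
6.3 lies within [-17.40, 34.40].

no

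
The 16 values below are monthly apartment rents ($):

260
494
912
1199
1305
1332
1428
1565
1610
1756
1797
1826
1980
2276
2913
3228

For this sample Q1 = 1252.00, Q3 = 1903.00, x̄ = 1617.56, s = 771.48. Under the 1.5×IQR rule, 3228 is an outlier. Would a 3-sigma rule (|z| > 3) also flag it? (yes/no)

z = (3228 − 1617.56) / 771.48 = 2.09.
|z| = 2.09 ≤ 3.

no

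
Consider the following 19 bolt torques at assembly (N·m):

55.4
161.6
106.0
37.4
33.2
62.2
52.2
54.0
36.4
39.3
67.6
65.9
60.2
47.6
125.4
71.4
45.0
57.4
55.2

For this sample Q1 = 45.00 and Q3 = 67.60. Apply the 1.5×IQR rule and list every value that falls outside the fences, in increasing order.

IQR = Q3 − Q1 = 67.60 − 45.00 = 22.60.
Lower fence = Q1 − 1.5·IQR = 45.00 − 33.90 = 11.10.
Upper fence = Q3 + 1.5·IQR = 67.60 + 33.90 = 101.50.
106.0 > 101.50 → outlier.
125.4 > 101.50 → outlier.
161.6 > 101.50 → outlier.
All remaining values lie within [11.10, 101.50].

106.0, 125.4, 161.6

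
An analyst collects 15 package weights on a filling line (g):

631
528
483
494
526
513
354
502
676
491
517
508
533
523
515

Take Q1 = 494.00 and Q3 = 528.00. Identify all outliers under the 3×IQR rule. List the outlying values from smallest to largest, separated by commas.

IQR = Q3 − Q1 = 528.00 − 494.00 = 34.00.
Lower fence = Q1 − 3·IQR = 494.00 − 102.00 = 392.00.
Upper fence = Q3 + 3·IQR = 528.00 + 102.00 = 630.00.
354 < 392.00 → outlier.
631 > 630.00 → outlier.
676 > 630.00 → outlier.
All remaining values lie within [392.00, 630.00].

354, 631, 676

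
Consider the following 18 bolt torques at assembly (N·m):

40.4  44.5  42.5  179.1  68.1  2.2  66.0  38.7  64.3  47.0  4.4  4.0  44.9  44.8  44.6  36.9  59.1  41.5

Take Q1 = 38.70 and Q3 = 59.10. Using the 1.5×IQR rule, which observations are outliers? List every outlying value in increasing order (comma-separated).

2.2, 4.0, 4.4, 179.1

IQR = Q3 − Q1 = 59.10 − 38.70 = 20.40.
Lower fence = Q1 − 1.5·IQR = 38.70 − 30.60 = 8.10.
Upper fence = Q3 + 1.5·IQR = 59.10 + 30.60 = 89.70.
2.2 < 8.10 → outlier.
4.0 < 8.10 → outlier.
4.4 < 8.10 → outlier.
179.1 > 89.70 → outlier.
All remaining values lie within [8.10, 89.70].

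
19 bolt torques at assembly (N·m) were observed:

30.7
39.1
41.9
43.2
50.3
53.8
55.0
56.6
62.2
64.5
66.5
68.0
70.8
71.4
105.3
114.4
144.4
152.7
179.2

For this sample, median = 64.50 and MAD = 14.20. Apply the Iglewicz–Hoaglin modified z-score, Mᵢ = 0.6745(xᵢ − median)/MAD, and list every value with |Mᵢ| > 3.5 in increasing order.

144.4, 152.7, 179.2

|Mᵢ| > 3.5 ⇔ |xᵢ − 64.50| > 3.5·14.20/0.6745 = 73.68.
So outliers lie outside [-9.18, 138.18].
144.4: M = 3.80 → outlier.
152.7: M = 4.19 → outlier.
179.2: M = 5.45 → outlier.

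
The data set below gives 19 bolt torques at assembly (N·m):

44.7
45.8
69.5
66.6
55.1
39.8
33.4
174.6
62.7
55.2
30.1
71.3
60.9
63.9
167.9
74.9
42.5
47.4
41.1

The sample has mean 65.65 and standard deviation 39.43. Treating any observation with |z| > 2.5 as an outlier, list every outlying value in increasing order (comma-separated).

Cutoffs at x̄ ± 2.5s: 65.65 ± 2.5·39.43 = [-32.925, 164.225].
167.9: z = 2.59, |z| > 2.5 → outlier.
174.6: z = 2.76, |z| > 2.5 → outlier.
Every other value lies within [-32.925, 164.225].

167.9, 174.6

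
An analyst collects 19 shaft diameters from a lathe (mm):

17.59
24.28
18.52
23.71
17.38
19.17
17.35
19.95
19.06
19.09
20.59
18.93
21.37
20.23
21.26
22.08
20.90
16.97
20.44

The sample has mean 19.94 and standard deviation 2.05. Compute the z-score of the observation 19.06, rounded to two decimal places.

z = (19.06 − 19.94) / 2.05 = -0.43.

-0.43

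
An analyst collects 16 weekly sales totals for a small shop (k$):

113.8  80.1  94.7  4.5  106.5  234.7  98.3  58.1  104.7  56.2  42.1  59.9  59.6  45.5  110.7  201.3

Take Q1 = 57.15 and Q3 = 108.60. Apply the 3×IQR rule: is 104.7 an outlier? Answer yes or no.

IQR = Q3 − Q1 = 108.60 − 57.15 = 51.45.
Lower fence = Q1 − 3·IQR = 57.15 − 154.35 = -97.20.
Upper fence = Q3 + 3·IQR = 108.60 + 154.35 = 262.95.
104.7 lies within [-97.20, 262.95].

no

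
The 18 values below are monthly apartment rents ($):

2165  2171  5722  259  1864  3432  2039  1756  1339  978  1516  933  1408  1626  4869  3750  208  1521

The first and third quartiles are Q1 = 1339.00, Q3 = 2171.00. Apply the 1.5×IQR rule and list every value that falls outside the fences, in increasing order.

3432, 3750, 4869, 5722

IQR = Q3 − Q1 = 2171.00 − 1339.00 = 832.00.
Lower fence = Q1 − 1.5·IQR = 1339.00 − 1248.00 = 91.00.
Upper fence = Q3 + 1.5·IQR = 2171.00 + 1248.00 = 3419.00.
3432 > 3419.00 → outlier.
3750 > 3419.00 → outlier.
4869 > 3419.00 → outlier.
5722 > 3419.00 → outlier.
All remaining values lie within [91.00, 3419.00].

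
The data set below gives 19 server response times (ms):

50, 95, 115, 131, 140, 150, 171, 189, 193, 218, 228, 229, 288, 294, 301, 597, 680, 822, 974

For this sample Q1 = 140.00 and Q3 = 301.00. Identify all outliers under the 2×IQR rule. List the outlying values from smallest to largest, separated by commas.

680, 822, 974

IQR = Q3 − Q1 = 301.00 − 140.00 = 161.00.
Lower fence = Q1 − 2·IQR = 140.00 − 322.00 = -182.00.
Upper fence = Q3 + 2·IQR = 301.00 + 322.00 = 623.00.
680 > 623.00 → outlier.
822 > 623.00 → outlier.
974 > 623.00 → outlier.
All remaining values lie within [-182.00, 623.00].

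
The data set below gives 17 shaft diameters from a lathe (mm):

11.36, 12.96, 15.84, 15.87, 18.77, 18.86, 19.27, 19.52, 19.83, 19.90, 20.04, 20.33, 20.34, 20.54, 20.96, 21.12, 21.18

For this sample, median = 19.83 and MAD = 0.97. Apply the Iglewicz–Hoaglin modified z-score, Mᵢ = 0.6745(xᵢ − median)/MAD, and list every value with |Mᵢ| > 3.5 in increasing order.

|Mᵢ| > 3.5 ⇔ |xᵢ − 19.83| > 3.5·0.97/0.6745 = 5.03.
So outliers lie outside [14.80, 24.86].
11.36: M = -5.89 → outlier.
12.96: M = -4.78 → outlier.

11.36, 12.96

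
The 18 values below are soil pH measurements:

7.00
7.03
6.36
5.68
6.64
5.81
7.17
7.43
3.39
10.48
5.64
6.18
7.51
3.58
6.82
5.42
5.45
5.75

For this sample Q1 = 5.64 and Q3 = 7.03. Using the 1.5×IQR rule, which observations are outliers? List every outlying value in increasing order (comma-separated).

3.39, 10.48

IQR = Q3 − Q1 = 7.03 − 5.64 = 1.39.
Lower fence = Q1 − 1.5·IQR = 5.64 − 2.085 = 3.555.
Upper fence = Q3 + 1.5·IQR = 7.03 + 2.085 = 9.115.
3.39 < 3.555 → outlier.
10.48 > 9.115 → outlier.
All remaining values lie within [3.555, 9.115].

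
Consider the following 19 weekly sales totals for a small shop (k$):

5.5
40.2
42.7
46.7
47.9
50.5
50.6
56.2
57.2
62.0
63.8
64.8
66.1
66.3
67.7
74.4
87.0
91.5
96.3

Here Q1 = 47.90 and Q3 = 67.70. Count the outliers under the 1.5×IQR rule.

IQR = 19.80; fences at 47.90 − 29.70 = 18.20 and 67.70 + 29.70 = 97.40.
Outside the cutoffs: 5.5.

1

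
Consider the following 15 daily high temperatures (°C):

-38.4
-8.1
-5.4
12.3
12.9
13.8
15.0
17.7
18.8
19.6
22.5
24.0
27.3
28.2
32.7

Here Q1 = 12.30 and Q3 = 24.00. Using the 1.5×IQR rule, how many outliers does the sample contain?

3

IQR = 11.70; fences at 12.30 − 17.55 = -5.25 and 24.00 + 17.55 = 41.55.
Outside the cutoffs: -38.4, -8.1, -5.4.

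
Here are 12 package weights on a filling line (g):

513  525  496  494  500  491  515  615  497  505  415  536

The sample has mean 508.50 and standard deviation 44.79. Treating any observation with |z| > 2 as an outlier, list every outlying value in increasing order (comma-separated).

Cutoffs at x̄ ± 2s: 508.50 ± 2·44.79 = [418.92, 598.08].
415: z = -2.09, |z| > 2 → outlier.
615: z = 2.38, |z| > 2 → outlier.
Every other value lies within [418.92, 598.08].

415, 615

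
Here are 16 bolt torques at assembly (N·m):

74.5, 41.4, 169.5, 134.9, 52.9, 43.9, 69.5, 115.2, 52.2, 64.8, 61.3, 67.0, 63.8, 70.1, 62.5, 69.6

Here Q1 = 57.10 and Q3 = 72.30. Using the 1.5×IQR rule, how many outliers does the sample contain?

IQR = 15.20; fences at 57.10 − 22.80 = 34.30 and 72.30 + 22.80 = 95.10.
Outside the cutoffs: 115.2, 134.9, 169.5.

3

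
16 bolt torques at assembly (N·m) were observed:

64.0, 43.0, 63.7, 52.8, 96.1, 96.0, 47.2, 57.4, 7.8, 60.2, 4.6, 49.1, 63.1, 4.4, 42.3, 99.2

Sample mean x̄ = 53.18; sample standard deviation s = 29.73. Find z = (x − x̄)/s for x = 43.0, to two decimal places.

-0.34

z = (43.0 − 53.18) / 29.73 = -0.34.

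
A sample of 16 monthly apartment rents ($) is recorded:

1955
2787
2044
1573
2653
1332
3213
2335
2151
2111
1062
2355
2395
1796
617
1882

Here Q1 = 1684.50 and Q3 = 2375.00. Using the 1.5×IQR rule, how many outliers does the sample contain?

1

IQR = 690.50; fences at 1684.50 − 1035.75 = 648.75 and 2375.00 + 1035.75 = 3410.75.
Outside the cutoffs: 617.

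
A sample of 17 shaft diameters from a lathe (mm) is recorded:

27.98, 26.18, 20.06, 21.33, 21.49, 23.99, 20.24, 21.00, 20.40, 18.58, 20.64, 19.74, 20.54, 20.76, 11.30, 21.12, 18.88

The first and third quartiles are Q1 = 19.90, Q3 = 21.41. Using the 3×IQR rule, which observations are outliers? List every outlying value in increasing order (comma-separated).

11.30, 26.18, 27.98

IQR = Q3 − Q1 = 21.41 − 19.90 = 1.51.
Lower fence = Q1 − 3·IQR = 19.90 − 4.53 = 15.37.
Upper fence = Q3 + 3·IQR = 21.41 + 4.53 = 25.94.
11.30 < 15.37 → outlier.
26.18 > 25.94 → outlier.
27.98 > 25.94 → outlier.
All remaining values lie within [15.37, 25.94].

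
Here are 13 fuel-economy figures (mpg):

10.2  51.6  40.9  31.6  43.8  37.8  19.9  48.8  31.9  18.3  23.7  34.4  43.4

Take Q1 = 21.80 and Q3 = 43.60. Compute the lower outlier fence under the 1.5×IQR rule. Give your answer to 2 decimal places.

-10.90

IQR = Q3 − Q1 = 43.60 − 21.80 = 21.80.
Lower fence = Q1 − 1.5·IQR = 21.80 − 32.70 = -10.90.
Upper fence = Q3 + 1.5·IQR = 43.60 + 32.70 = 76.30.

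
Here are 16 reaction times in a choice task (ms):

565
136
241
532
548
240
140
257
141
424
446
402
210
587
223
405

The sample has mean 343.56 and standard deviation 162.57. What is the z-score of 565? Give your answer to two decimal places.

1.36

z = (565 − 343.56) / 162.57 = 1.36.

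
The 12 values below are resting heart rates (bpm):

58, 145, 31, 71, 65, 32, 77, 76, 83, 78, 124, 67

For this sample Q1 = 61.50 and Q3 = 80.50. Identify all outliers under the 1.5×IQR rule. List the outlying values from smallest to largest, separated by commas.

IQR = Q3 − Q1 = 80.50 − 61.50 = 19.00.
Lower fence = Q1 − 1.5·IQR = 61.50 − 28.50 = 33.00.
Upper fence = Q3 + 1.5·IQR = 80.50 + 28.50 = 109.00.
31 < 33.00 → outlier.
32 < 33.00 → outlier.
124 > 109.00 → outlier.
145 > 109.00 → outlier.
All remaining values lie within [33.00, 109.00].

31, 32, 124, 145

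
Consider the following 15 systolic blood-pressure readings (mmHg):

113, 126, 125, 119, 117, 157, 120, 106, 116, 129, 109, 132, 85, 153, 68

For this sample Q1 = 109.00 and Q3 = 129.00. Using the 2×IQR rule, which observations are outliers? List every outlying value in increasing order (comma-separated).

68

IQR = Q3 − Q1 = 129.00 − 109.00 = 20.00.
Lower fence = Q1 − 2·IQR = 109.00 − 40.00 = 69.00.
Upper fence = Q3 + 2·IQR = 129.00 + 40.00 = 169.00.
68 < 69.00 → outlier.
All remaining values lie within [69.00, 169.00].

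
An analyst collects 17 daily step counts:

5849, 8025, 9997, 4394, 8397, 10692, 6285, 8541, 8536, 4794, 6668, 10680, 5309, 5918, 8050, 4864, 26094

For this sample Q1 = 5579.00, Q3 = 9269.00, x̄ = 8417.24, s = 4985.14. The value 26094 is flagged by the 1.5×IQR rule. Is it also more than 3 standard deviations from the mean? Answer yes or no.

yes

z = (26094 − 8417.24) / 4985.14 = 3.55.
|z| = 3.55 > 3.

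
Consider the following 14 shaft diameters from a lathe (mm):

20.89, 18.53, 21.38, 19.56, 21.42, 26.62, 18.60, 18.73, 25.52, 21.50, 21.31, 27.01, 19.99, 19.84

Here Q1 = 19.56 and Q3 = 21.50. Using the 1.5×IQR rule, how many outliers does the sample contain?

3

IQR = 1.94; fences at 19.56 − 2.91 = 16.65 and 21.50 + 2.91 = 24.41.
Outside the cutoffs: 25.52, 26.62, 27.01.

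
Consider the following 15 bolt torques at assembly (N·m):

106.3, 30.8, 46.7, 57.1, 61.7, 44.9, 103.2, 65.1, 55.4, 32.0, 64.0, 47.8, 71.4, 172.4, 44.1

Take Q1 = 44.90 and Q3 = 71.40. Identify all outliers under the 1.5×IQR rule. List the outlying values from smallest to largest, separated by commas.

IQR = Q3 − Q1 = 71.40 − 44.90 = 26.50.
Lower fence = Q1 − 1.5·IQR = 44.90 − 39.75 = 5.15.
Upper fence = Q3 + 1.5·IQR = 71.40 + 39.75 = 111.15.
172.4 > 111.15 → outlier.
All remaining values lie within [5.15, 111.15].

172.4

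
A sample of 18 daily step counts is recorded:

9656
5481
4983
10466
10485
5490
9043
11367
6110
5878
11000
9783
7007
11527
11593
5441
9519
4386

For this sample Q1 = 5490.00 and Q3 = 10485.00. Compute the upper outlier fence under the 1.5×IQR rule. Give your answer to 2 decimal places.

IQR = Q3 − Q1 = 10485.00 − 5490.00 = 4995.00.
Lower fence = Q1 − 1.5·IQR = 5490.00 − 7492.50 = -2002.50.
Upper fence = Q3 + 1.5·IQR = 10485.00 + 7492.50 = 17977.50.

17977.50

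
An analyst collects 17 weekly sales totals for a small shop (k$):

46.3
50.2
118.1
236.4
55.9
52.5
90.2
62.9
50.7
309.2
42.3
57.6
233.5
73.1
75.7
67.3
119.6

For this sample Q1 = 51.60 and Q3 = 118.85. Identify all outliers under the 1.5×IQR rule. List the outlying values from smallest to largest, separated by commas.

IQR = Q3 − Q1 = 118.85 − 51.60 = 67.25.
Lower fence = Q1 − 1.5·IQR = 51.60 − 100.875 = -49.275.
Upper fence = Q3 + 1.5·IQR = 118.85 + 100.875 = 219.725.
233.5 > 219.725 → outlier.
236.4 > 219.725 → outlier.
309.2 > 219.725 → outlier.
All remaining values lie within [-49.275, 219.725].

233.5, 236.4, 309.2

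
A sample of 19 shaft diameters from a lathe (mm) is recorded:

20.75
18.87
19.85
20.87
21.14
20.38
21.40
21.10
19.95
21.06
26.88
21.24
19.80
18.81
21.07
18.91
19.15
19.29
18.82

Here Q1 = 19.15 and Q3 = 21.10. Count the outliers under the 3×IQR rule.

0

IQR = 1.95; fences at 19.15 − 5.85 = 13.30 and 21.10 + 5.85 = 26.95.
Every value lies within the cutoffs.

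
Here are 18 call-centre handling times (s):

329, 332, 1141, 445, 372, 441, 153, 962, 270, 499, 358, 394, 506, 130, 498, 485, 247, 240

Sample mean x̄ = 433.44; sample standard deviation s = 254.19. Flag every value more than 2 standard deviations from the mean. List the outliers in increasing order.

Cutoffs at x̄ ± 2s: 433.44 ± 2·254.19 = [-74.94, 941.82].
962: z = 2.08, |z| > 2 → outlier.
1141: z = 2.78, |z| > 2 → outlier.
Every other value lies within [-74.94, 941.82].

962, 1141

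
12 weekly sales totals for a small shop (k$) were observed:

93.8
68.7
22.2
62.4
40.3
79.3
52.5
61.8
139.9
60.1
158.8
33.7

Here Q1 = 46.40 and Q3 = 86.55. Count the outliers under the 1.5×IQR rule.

IQR = 40.15; fences at 46.40 − 60.225 = -13.825 and 86.55 + 60.225 = 146.775.
Outside the cutoffs: 158.8.

1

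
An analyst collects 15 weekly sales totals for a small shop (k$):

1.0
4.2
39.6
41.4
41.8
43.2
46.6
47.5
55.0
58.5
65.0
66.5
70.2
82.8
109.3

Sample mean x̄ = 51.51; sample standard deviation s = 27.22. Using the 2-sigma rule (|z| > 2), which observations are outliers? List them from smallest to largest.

Cutoffs at x̄ ± 2s: 51.51 ± 2·27.22 = [-2.93, 105.95].
109.3: z = 2.12, |z| > 2 → outlier.
Every other value lies within [-2.93, 105.95].

109.3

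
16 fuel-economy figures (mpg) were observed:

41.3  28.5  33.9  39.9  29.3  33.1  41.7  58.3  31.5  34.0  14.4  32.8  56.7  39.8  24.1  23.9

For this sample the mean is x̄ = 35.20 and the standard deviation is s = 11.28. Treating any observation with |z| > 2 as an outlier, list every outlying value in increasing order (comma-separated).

Cutoffs at x̄ ± 2s: 35.20 ± 2·11.28 = [12.64, 57.76].
58.3: z = 2.05, |z| > 2 → outlier.
Every other value lies within [12.64, 57.76].

58.3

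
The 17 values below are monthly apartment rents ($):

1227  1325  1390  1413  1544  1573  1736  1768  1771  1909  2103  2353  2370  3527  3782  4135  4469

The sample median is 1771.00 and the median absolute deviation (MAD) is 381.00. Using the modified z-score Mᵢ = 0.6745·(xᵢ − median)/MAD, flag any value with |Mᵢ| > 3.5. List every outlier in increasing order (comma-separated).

3782, 4135, 4469

|Mᵢ| > 3.5 ⇔ |xᵢ − 1771.00| > 3.5·381.00/0.6745 = 1977.02.
So outliers lie outside [-206.02, 3748.02].
3782: M = 3.56 → outlier.
4135: M = 4.19 → outlier.
4469: M = 4.78 → outlier.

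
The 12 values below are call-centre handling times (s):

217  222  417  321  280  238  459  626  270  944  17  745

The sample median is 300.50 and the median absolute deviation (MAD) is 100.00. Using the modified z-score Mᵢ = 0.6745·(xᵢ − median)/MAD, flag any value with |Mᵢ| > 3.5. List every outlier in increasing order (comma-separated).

|Mᵢ| > 3.5 ⇔ |xᵢ − 300.50| > 3.5·100.00/0.6745 = 518.90.
So outliers lie outside [-218.40, 819.40].
944: M = 4.34 → outlier.

944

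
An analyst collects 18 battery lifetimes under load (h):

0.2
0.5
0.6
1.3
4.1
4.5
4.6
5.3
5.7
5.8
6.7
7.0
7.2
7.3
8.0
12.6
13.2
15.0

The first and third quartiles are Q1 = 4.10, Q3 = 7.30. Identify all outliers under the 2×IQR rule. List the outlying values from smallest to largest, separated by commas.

15.0

IQR = Q3 − Q1 = 7.30 − 4.10 = 3.20.
Lower fence = Q1 − 2·IQR = 4.10 − 6.40 = -2.30.
Upper fence = Q3 + 2·IQR = 7.30 + 6.40 = 13.70.
15.0 > 13.70 → outlier.
All remaining values lie within [-2.30, 13.70].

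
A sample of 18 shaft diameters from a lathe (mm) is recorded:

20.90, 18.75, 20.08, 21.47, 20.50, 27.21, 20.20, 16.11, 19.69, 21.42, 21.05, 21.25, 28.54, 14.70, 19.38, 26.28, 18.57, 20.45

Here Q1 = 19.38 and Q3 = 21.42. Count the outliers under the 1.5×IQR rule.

5

IQR = 2.04; fences at 19.38 − 3.06 = 16.32 and 21.42 + 3.06 = 24.48.
Outside the cutoffs: 14.70, 16.11, 26.28, 27.21, 28.54.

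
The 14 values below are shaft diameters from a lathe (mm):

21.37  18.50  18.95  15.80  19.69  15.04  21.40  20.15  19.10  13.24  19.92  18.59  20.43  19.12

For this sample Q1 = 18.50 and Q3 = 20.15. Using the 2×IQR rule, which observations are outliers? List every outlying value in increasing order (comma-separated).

13.24, 15.04

IQR = Q3 − Q1 = 20.15 − 18.50 = 1.65.
Lower fence = Q1 − 2·IQR = 18.50 − 3.30 = 15.20.
Upper fence = Q3 + 2·IQR = 20.15 + 3.30 = 23.45.
13.24 < 15.20 → outlier.
15.04 < 15.20 → outlier.
All remaining values lie within [15.20, 23.45].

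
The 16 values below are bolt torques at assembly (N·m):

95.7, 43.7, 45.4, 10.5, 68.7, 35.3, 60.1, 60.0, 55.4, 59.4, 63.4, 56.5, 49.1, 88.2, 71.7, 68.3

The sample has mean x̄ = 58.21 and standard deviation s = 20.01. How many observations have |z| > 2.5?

0

Cutoffs: x̄ ± 2.5s = [8.185, 108.235].
Every value lies within the cutoffs.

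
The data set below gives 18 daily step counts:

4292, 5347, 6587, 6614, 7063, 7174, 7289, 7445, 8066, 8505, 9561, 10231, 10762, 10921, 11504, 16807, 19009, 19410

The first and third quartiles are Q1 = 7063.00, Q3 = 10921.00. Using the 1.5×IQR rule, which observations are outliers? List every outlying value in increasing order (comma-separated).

16807, 19009, 19410

IQR = Q3 − Q1 = 10921.00 − 7063.00 = 3858.00.
Lower fence = Q1 − 1.5·IQR = 7063.00 − 5787.00 = 1276.00.
Upper fence = Q3 + 1.5·IQR = 10921.00 + 5787.00 = 16708.00.
16807 > 16708.00 → outlier.
19009 > 16708.00 → outlier.
19410 > 16708.00 → outlier.
All remaining values lie within [1276.00, 16708.00].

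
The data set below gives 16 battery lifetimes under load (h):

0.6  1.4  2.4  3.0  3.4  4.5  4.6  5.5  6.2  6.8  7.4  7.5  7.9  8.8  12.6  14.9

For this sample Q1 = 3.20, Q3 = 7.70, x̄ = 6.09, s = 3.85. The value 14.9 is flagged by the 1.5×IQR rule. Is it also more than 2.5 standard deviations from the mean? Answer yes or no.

z = (14.9 − 6.09) / 3.85 = 2.29.
|z| = 2.29 ≤ 2.5.

no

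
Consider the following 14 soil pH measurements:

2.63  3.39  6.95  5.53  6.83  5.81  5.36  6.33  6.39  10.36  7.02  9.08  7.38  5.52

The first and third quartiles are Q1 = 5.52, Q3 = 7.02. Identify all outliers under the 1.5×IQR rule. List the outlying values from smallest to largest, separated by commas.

IQR = Q3 − Q1 = 7.02 − 5.52 = 1.50.
Lower fence = Q1 − 1.5·IQR = 5.52 − 2.25 = 3.27.
Upper fence = Q3 + 1.5·IQR = 7.02 + 2.25 = 9.27.
2.63 < 3.27 → outlier.
10.36 > 9.27 → outlier.
All remaining values lie within [3.27, 9.27].

2.63, 10.36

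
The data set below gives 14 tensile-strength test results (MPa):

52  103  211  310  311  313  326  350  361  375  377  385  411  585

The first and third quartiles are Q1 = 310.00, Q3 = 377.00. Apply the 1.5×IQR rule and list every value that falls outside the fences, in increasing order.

IQR = Q3 − Q1 = 377.00 − 310.00 = 67.00.
Lower fence = Q1 − 1.5·IQR = 310.00 − 100.50 = 209.50.
Upper fence = Q3 + 1.5·IQR = 377.00 + 100.50 = 477.50.
52 < 209.50 → outlier.
103 < 209.50 → outlier.
585 > 477.50 → outlier.
All remaining values lie within [209.50, 477.50].

52, 103, 585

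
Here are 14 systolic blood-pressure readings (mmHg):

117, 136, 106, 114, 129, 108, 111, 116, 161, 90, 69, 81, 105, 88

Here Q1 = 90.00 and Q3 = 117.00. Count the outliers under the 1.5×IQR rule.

IQR = 27.00; fences at 90.00 − 40.50 = 49.50 and 117.00 + 40.50 = 157.50.
Outside the cutoffs: 161.

1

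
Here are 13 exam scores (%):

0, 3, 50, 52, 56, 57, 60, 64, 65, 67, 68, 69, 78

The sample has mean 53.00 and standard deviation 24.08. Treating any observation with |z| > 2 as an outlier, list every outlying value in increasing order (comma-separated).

0, 3

Cutoffs at x̄ ± 2s: 53.00 ± 2·24.08 = [4.84, 101.16].
0: z = -2.20, |z| > 2 → outlier.
3: z = -2.08, |z| > 2 → outlier.
Every other value lies within [4.84, 101.16].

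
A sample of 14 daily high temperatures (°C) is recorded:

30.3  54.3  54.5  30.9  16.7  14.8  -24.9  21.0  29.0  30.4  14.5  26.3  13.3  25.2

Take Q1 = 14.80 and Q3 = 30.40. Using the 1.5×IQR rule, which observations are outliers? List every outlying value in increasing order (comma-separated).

IQR = Q3 − Q1 = 30.40 − 14.80 = 15.60.
Lower fence = Q1 − 1.5·IQR = 14.80 − 23.40 = -8.60.
Upper fence = Q3 + 1.5·IQR = 30.40 + 23.40 = 53.80.
-24.9 < -8.60 → outlier.
54.3 > 53.80 → outlier.
54.5 > 53.80 → outlier.
All remaining values lie within [-8.60, 53.80].

-24.9, 54.3, 54.5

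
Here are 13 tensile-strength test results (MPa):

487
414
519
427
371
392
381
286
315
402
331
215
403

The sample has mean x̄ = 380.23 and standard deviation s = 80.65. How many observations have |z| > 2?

1

Cutoffs: x̄ ± 2s = [218.93, 541.53].
Outside the cutoffs: 215.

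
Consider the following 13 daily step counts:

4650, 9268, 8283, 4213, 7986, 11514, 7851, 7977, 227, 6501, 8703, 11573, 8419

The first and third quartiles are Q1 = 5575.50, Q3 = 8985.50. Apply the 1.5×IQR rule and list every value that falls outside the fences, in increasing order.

227

IQR = Q3 − Q1 = 8985.50 − 5575.50 = 3410.00.
Lower fence = Q1 − 1.5·IQR = 5575.50 − 5115.00 = 460.50.
Upper fence = Q3 + 1.5·IQR = 8985.50 + 5115.00 = 14100.50.
227 < 460.50 → outlier.
All remaining values lie within [460.50, 14100.50].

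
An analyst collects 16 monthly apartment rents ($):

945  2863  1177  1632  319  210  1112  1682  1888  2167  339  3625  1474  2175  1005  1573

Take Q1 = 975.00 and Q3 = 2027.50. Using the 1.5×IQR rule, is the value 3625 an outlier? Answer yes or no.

IQR = Q3 − Q1 = 2027.50 − 975.00 = 1052.50.
Lower fence = Q1 − 1.5·IQR = 975.00 − 1578.75 = -603.75.
Upper fence = Q3 + 1.5·IQR = 2027.50 + 1578.75 = 3606.25.
3625 lies above the upper fence.

yes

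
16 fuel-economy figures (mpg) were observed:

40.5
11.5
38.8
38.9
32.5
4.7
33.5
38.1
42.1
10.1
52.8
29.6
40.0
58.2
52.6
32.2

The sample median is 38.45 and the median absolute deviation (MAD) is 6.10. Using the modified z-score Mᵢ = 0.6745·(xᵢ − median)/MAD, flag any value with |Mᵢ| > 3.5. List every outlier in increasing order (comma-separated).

4.7

|Mᵢ| > 3.5 ⇔ |xᵢ − 38.45| > 3.5·6.10/0.6745 = 31.65.
So outliers lie outside [6.80, 70.10].
4.7: M = -3.73 → outlier.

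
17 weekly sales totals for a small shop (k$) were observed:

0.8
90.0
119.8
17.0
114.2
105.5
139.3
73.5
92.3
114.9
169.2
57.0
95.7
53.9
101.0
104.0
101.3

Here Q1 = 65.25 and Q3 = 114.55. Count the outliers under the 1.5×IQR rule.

0

IQR = 49.30; fences at 65.25 − 73.95 = -8.70 and 114.55 + 73.95 = 188.50.
Every value lies within the cutoffs.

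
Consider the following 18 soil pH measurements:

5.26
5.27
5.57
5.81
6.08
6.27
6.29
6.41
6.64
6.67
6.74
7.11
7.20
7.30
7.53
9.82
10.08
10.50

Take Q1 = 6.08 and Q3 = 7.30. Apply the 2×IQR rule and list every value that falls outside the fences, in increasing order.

IQR = Q3 − Q1 = 7.30 − 6.08 = 1.22.
Lower fence = Q1 − 2·IQR = 6.08 − 2.44 = 3.64.
Upper fence = Q3 + 2·IQR = 7.30 + 2.44 = 9.74.
9.82 > 9.74 → outlier.
10.08 > 9.74 → outlier.
10.50 > 9.74 → outlier.
All remaining values lie within [3.64, 9.74].

9.82, 10.08, 10.50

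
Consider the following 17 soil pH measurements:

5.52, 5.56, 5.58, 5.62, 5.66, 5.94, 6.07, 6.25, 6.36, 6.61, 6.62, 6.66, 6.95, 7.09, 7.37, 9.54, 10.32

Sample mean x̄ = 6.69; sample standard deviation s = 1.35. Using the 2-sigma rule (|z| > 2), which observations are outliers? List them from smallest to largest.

Cutoffs at x̄ ± 2s: 6.69 ± 2·1.35 = [3.99, 9.39].
9.54: z = 2.11, |z| > 2 → outlier.
10.32: z = 2.69, |z| > 2 → outlier.
Every other value lies within [3.99, 9.39].

9.54, 10.32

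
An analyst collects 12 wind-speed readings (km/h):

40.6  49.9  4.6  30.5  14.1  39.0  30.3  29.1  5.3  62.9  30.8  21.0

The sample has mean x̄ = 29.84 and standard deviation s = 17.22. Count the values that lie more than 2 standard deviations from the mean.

Cutoffs: x̄ ± 2s = [-4.60, 64.28].
Every value lies within the cutoffs.

0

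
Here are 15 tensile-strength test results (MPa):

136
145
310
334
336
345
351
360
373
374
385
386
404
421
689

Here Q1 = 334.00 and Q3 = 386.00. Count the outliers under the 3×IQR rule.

3

IQR = 52.00; fences at 334.00 − 156.00 = 178.00 and 386.00 + 156.00 = 542.00.
Outside the cutoffs: 136, 145, 689.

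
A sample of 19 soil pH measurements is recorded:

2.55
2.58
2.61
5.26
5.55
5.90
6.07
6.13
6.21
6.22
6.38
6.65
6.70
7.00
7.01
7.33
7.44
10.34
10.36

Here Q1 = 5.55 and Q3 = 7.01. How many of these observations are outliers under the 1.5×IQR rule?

5

IQR = 1.46; fences at 5.55 − 2.19 = 3.36 and 7.01 + 2.19 = 9.20.
Outside the cutoffs: 2.55, 2.58, 2.61, 10.34, 10.36.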